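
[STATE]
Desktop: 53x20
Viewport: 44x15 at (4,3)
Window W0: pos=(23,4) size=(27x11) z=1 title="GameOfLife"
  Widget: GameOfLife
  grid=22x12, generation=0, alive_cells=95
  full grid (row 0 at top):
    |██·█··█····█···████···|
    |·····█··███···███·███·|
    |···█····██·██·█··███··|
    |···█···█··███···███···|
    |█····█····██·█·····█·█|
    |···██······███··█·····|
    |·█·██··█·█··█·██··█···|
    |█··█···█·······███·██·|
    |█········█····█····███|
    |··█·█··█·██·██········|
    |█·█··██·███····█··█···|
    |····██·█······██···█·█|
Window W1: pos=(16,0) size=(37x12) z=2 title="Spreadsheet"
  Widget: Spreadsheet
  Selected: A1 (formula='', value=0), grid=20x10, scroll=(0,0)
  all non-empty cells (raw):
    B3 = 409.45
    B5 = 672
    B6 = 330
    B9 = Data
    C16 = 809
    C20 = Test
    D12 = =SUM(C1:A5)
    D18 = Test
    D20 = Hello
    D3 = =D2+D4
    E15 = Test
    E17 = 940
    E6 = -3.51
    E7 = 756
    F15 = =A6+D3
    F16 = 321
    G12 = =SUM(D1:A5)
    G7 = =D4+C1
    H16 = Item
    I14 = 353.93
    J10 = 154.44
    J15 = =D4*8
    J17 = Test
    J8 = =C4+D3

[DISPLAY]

            ┃A1:                            
            ┃       A       B       C       
            ┃-------------------------------
            ┃  1      [0]       0       0   
            ┃  2        0       0       0   
            ┃  3        0  409.45       0   
            ┃  4        0       0       0   
            ┃  5        0     672       0   
            ┗━━━━━━━━━━━━━━━━━━━━━━━━━━━━━━━
                   ┃█··█···█·······███·██·  
                   ┃█········█····█····███  
                   ┗━━━━━━━━━━━━━━━━━━━━━━━━
                                            
                                            
                                            


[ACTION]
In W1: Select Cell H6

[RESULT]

            ┃H6:                            
            ┃       A       B       C       
            ┃-------------------------------
            ┃  1        0       0       0   
            ┃  2        0       0       0   
            ┃  3        0  409.45       0   
            ┃  4        0       0       0   
            ┃  5        0     672       0   
            ┗━━━━━━━━━━━━━━━━━━━━━━━━━━━━━━━
                   ┃█··█···█·······███·██·  
                   ┃█········█····█····███  
                   ┗━━━━━━━━━━━━━━━━━━━━━━━━
                                            
                                            
                                            


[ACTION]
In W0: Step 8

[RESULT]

            ┃H6:                            
            ┃       A       B       C       
            ┃-------------------------------
            ┃  1        0       0       0   
            ┃  2        0       0       0   
            ┃  3        0  409.45       0   
            ┃  4        0       0       0   
            ┃  5        0     672       0   
            ┗━━━━━━━━━━━━━━━━━━━━━━━━━━━━━━━
                   ┃·····█···█············  
                   ┃·█·······███··········  
                   ┗━━━━━━━━━━━━━━━━━━━━━━━━
                                            
                                            
                                            


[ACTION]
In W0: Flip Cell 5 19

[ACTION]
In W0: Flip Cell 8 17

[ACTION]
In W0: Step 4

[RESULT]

            ┃H6:                            
            ┃       A       B       C       
            ┃-------------------------------
            ┃  1        0       0       0   
            ┃  2        0       0       0   
            ┃  3        0  409.45       0   
            ┃  4        0       0       0   
            ┃  5        0     672       0   
            ┗━━━━━━━━━━━━━━━━━━━━━━━━━━━━━━━
                   ┃······██·█············  
                   ┃········█·····█·█·····  
                   ┗━━━━━━━━━━━━━━━━━━━━━━━━
                                            
                                            
                                            


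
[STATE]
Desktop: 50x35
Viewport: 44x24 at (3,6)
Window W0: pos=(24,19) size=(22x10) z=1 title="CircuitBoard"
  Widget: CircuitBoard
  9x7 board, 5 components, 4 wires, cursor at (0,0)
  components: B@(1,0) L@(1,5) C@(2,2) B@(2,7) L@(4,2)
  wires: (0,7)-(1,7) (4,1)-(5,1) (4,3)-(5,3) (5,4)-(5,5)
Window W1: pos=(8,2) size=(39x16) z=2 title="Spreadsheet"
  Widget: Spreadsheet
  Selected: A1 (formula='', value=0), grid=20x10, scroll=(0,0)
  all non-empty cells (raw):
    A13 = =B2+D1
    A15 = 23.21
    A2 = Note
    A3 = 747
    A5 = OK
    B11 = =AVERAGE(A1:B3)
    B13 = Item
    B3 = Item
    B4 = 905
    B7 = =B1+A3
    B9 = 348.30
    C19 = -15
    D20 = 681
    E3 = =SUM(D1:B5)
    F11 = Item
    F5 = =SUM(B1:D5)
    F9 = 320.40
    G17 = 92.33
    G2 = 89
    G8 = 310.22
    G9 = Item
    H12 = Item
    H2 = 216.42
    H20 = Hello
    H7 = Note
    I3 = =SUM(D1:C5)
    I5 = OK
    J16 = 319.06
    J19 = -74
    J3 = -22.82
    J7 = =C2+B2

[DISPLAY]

     ┃       A       B       C       D     ┃
     ┃-------------------------------------┃
     ┃  1      [0]       0       0       0 ┃
     ┃  2 Note           0       0       0 ┃
     ┃  3      747Item           0       0 ┃
     ┃  4        0     905       0       0 ┃
     ┃  5 OK             0       0       0 ┃
     ┃  6        0       0       0       0 ┃
     ┃  7        0     747       0       0 ┃
     ┃  8        0       0       0       0 ┃
     ┃  9        0  348.30       0       0 ┃
     ┗━━━━━━━━━━━━━━━━━━━━━━━━━━━━━━━━━━━━━┛
                                            
                     ┏━━━━━━━━━━━━━━━━━━━━┓ 
                     ┃ CircuitBoard       ┃ 
                     ┠────────────────────┨ 
                     ┃   0 1 2 3 4 5 6 7 8┃ 
                     ┃0  [.]              ┃ 
                     ┃                    ┃ 
                     ┃1   B               ┃ 
                     ┃                    ┃ 
                     ┃2           C       ┃ 
                     ┗━━━━━━━━━━━━━━━━━━━━┛ 
                                            


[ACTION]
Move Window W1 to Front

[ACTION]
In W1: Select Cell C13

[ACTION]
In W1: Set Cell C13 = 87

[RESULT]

     ┃       A       B       C       D     ┃
     ┃-------------------------------------┃
     ┃  1        0       0       0       0 ┃
     ┃  2 Note           0       0       0 ┃
     ┃  3      747Item           0       0 ┃
     ┃  4        0     905       0       0 ┃
     ┃  5 OK             0       0       0 ┃
     ┃  6        0       0       0       0 ┃
     ┃  7        0     747       0       0 ┃
     ┃  8        0       0       0       0 ┃
     ┃  9        0  348.30       0       0 ┃
     ┗━━━━━━━━━━━━━━━━━━━━━━━━━━━━━━━━━━━━━┛
                                            
                     ┏━━━━━━━━━━━━━━━━━━━━┓ 
                     ┃ CircuitBoard       ┃ 
                     ┠────────────────────┨ 
                     ┃   0 1 2 3 4 5 6 7 8┃ 
                     ┃0  [.]              ┃ 
                     ┃                    ┃ 
                     ┃1   B               ┃ 
                     ┃                    ┃ 
                     ┃2           C       ┃ 
                     ┗━━━━━━━━━━━━━━━━━━━━┛ 
                                            


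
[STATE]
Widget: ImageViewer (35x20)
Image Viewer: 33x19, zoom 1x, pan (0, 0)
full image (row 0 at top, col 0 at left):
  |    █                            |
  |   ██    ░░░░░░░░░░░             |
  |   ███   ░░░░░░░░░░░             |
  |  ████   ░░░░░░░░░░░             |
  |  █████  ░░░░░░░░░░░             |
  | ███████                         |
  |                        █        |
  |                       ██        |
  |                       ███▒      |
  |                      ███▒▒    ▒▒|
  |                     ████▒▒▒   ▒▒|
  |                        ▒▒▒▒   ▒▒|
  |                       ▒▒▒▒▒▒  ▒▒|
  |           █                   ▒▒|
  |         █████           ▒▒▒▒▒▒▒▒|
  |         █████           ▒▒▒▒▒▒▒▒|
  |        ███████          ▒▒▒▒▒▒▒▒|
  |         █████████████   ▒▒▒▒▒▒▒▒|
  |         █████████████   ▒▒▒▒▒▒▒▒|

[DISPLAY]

    █                              
   ██    ░░░░░░░░░░░               
   ███   ░░░░░░░░░░░               
  ████   ░░░░░░░░░░░               
  █████  ░░░░░░░░░░░               
 ███████                           
                        █          
                       ██          
                       ███▒        
                      ███▒▒    ▒▒  
                     ████▒▒▒   ▒▒  
                        ▒▒▒▒   ▒▒  
                       ▒▒▒▒▒▒  ▒▒  
           █                   ▒▒  
         █████           ▒▒▒▒▒▒▒▒  
         █████           ▒▒▒▒▒▒▒▒  
        ███████          ▒▒▒▒▒▒▒▒  
         █████████████   ▒▒▒▒▒▒▒▒  
         █████████████   ▒▒▒▒▒▒▒▒  
                                   


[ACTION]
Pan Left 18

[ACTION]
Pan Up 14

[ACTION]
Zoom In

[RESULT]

        ██                         
        ██                         
      ████        ░░░░░░░░░░░░░░░░░
      ████        ░░░░░░░░░░░░░░░░░
      ██████      ░░░░░░░░░░░░░░░░░
      ██████      ░░░░░░░░░░░░░░░░░
    ████████      ░░░░░░░░░░░░░░░░░
    ████████      ░░░░░░░░░░░░░░░░░
    ██████████    ░░░░░░░░░░░░░░░░░
    ██████████    ░░░░░░░░░░░░░░░░░
  ██████████████                   
  ██████████████                   
                                   
                                   
                                   
                                   
                                   
                                   
                                   
                                   


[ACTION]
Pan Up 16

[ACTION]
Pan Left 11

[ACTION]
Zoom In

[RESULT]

            ███                    
            ███                    
            ███                    
         ██████            ░░░░░░░░
         ██████            ░░░░░░░░
         ██████            ░░░░░░░░
         █████████         ░░░░░░░░
         █████████         ░░░░░░░░
         █████████         ░░░░░░░░
      ████████████         ░░░░░░░░
      ████████████         ░░░░░░░░
      ████████████         ░░░░░░░░
      ███████████████      ░░░░░░░░
      ███████████████      ░░░░░░░░
      ███████████████      ░░░░░░░░
   █████████████████████           
   █████████████████████           
   █████████████████████           
                                   
                                   


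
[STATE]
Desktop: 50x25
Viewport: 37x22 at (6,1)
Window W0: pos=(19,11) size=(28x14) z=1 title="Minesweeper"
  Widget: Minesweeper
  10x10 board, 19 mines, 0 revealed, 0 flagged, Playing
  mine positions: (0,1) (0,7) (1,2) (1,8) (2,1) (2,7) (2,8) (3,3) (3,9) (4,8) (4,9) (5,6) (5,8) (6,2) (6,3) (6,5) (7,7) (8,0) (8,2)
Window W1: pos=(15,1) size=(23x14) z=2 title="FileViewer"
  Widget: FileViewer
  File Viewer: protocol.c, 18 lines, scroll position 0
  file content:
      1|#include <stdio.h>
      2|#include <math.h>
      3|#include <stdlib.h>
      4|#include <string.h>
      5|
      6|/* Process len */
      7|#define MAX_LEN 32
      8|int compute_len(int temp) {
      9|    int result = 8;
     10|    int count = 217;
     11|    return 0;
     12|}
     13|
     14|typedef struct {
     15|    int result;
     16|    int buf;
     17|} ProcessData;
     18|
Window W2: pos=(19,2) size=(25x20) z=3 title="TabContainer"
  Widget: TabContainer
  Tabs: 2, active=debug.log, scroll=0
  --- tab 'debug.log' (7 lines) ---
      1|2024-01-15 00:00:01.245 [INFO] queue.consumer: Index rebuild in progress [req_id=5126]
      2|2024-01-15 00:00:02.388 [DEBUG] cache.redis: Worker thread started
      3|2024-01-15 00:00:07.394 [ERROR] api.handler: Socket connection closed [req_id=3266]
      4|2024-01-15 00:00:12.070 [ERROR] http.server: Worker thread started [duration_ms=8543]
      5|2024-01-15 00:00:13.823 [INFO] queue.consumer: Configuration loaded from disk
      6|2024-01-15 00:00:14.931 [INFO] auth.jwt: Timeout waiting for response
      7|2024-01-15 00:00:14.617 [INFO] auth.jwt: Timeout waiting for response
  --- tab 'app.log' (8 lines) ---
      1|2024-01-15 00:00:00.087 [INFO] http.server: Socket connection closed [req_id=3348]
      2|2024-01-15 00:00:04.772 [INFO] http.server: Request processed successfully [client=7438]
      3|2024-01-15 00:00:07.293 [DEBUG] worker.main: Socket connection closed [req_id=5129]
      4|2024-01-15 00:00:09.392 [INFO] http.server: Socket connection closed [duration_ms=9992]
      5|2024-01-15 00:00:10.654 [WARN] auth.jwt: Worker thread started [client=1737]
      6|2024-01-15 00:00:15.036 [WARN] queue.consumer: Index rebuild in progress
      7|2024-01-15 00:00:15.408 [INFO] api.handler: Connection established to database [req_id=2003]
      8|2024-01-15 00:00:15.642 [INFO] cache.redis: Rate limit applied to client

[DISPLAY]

         ┏━━━━━━━━━━━━━━━━━━━━━┓     
         ┃ Fi┏━━━━━━━━━━━━━━━━━━━━━━━
         ┠───┃ TabContainer          
         ┃#in┠───────────────────────
         ┃#in┃[debug.log]│ app.log   
         ┃#in┃───────────────────────
         ┃#in┃2024-01-15 00:00:01.245
         ┃   ┃2024-01-15 00:00:02.388
         ┃/* ┃2024-01-15 00:00:07.394
         ┃#de┃2024-01-15 00:00:12.070
         ┃int┃2024-01-15 00:00:13.823
         ┃   ┃2024-01-15 00:00:14.931
         ┃   ┃2024-01-15 00:00:14.617
         ┗━━━┃                       
             ┃                       
             ┃                       
             ┃                       
             ┃                       
             ┃                       
             ┃                       
             ┗━━━━━━━━━━━━━━━━━━━━━━━
             ┃■■■■■■■■■■             


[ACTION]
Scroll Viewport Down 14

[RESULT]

         ┠───┃ TabContainer          
         ┃#in┠───────────────────────
         ┃#in┃[debug.log]│ app.log   
         ┃#in┃───────────────────────
         ┃#in┃2024-01-15 00:00:01.245
         ┃   ┃2024-01-15 00:00:02.388
         ┃/* ┃2024-01-15 00:00:07.394
         ┃#de┃2024-01-15 00:00:12.070
         ┃int┃2024-01-15 00:00:13.823
         ┃   ┃2024-01-15 00:00:14.931
         ┃   ┃2024-01-15 00:00:14.617
         ┗━━━┃                       
             ┃                       
             ┃                       
             ┃                       
             ┃                       
             ┃                       
             ┃                       
             ┗━━━━━━━━━━━━━━━━━━━━━━━
             ┃■■■■■■■■■■             
             ┃■■■■■■■■■■             
             ┗━━━━━━━━━━━━━━━━━━━━━━━


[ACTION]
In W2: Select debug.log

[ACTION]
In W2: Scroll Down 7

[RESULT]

         ┠───┃ TabContainer          
         ┃#in┠───────────────────────
         ┃#in┃[debug.log]│ app.log   
         ┃#in┃───────────────────────
         ┃#in┃2024-01-15 00:00:14.617
         ┃   ┃                       
         ┃/* ┃                       
         ┃#de┃                       
         ┃int┃                       
         ┃   ┃                       
         ┃   ┃                       
         ┗━━━┃                       
             ┃                       
             ┃                       
             ┃                       
             ┃                       
             ┃                       
             ┃                       
             ┗━━━━━━━━━━━━━━━━━━━━━━━
             ┃■■■■■■■■■■             
             ┃■■■■■■■■■■             
             ┗━━━━━━━━━━━━━━━━━━━━━━━


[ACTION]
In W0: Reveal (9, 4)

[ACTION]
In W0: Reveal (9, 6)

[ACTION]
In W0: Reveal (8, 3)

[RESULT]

         ┠───┃ TabContainer          
         ┃#in┠───────────────────────
         ┃#in┃[debug.log]│ app.log   
         ┃#in┃───────────────────────
         ┃#in┃2024-01-15 00:00:14.617
         ┃   ┃                       
         ┃/* ┃                       
         ┃#de┃                       
         ┃int┃                       
         ┃   ┃                       
         ┃   ┃                       
         ┗━━━┃                       
             ┃                       
             ┃                       
             ┃                       
             ┃                       
             ┃                       
             ┃                       
             ┗━━━━━━━━━━━━━━━━━━━━━━━
             ┃■■■1  111              
             ┃■■■1                   
             ┗━━━━━━━━━━━━━━━━━━━━━━━


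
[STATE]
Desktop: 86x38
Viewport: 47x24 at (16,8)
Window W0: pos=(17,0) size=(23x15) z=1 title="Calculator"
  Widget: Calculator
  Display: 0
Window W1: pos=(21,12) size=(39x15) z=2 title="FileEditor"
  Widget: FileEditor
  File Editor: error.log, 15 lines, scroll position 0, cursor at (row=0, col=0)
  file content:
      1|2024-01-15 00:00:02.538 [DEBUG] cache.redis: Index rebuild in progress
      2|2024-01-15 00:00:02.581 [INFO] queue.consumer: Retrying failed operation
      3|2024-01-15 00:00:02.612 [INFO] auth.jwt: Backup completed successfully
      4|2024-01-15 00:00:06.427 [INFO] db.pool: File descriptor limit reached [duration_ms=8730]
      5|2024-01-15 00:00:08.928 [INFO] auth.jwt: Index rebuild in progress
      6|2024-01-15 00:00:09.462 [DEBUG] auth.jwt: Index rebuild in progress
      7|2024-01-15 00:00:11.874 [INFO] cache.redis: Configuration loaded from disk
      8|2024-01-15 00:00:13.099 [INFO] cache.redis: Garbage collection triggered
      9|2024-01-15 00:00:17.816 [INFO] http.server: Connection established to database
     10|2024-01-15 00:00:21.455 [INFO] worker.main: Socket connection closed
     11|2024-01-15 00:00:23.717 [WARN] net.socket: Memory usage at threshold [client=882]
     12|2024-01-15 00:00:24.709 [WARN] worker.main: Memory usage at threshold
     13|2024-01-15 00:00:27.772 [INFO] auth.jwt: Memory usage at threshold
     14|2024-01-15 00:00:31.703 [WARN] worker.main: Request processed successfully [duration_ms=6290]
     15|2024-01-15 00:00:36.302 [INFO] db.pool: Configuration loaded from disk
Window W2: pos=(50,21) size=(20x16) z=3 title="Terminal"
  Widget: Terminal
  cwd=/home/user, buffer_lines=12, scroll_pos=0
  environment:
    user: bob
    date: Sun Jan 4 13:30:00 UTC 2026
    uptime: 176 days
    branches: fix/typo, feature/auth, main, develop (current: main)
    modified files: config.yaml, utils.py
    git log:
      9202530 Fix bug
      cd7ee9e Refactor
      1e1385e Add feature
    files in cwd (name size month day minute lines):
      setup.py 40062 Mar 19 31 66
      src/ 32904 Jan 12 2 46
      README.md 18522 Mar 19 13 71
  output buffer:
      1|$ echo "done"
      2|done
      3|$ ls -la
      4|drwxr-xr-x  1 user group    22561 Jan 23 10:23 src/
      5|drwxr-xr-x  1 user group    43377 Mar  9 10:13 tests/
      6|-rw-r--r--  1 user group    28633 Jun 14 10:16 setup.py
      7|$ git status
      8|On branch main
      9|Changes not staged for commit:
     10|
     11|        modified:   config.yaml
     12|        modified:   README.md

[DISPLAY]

 ┃├───┼───┼───┼───┤    ┃                       
 ┃│ 1 │ 2 │ 3 │ - │    ┃                       
 ┃├───┼───┼───┼───┤    ┃                       
 ┃│ 0 │ . │ = │ + │    ┃                       
 ┃├──┏━━━━━━━━━━━━━━━━━━━━━━━━━━━━━━━━━━━━━┓   
 ┃│ C┃ FileEditor                          ┃   
 ┗━━━┠─────────────────────────────────────┨   
     ┃█024-01-15 00:00:02.538 [DEBUG] cach▲┃   
     ┃2024-01-15 00:00:02.581 [INFO] queue█┃   
     ┃2024-01-15 00:00:02.612 [INFO] auth.░┃   
     ┃2024-01-15 00:00:06.427 [INFO] db.po░┃   
     ┃2024-01-15 00:00:08.928 [INFO] auth.░┃   
     ┃2024-01-15 00:00:09.462 [DEBUG] auth░┃   
     ┃2024-01-15 00:00:11.874 [INF┏━━━━━━━━━━━━
     ┃2024-01-15 00:00:13.099 [INF┃ Terminal   
     ┃2024-01-15 00:00:17.816 [INF┠────────────
     ┃2024-01-15 00:00:21.455 [INF┃$ echo "done
     ┃2024-01-15 00:00:23.717 [WAR┃done        
     ┗━━━━━━━━━━━━━━━━━━━━━━━━━━━━┃$ ls -la    
                                  ┃drwxr-xr-x  
                                  ┃drwxr-xr-x  
                                  ┃-rw-r--r--  
                                  ┃$ git status
                                  ┃On branch ma


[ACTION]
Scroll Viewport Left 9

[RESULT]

          ┃├───┼───┼───┼───┤    ┃              
          ┃│ 1 │ 2 │ 3 │ - │    ┃              
          ┃├───┼───┼───┼───┤    ┃              
          ┃│ 0 │ . │ = │ + │    ┃              
          ┃├──┏━━━━━━━━━━━━━━━━━━━━━━━━━━━━━━━━
          ┃│ C┃ FileEditor                     
          ┗━━━┠────────────────────────────────
              ┃█024-01-15 00:00:02.538 [DEBUG] 
              ┃2024-01-15 00:00:02.581 [INFO] q
              ┃2024-01-15 00:00:02.612 [INFO] a
              ┃2024-01-15 00:00:06.427 [INFO] d
              ┃2024-01-15 00:00:08.928 [INFO] a
              ┃2024-01-15 00:00:09.462 [DEBUG] 
              ┃2024-01-15 00:00:11.874 [INF┏━━━
              ┃2024-01-15 00:00:13.099 [INF┃ Te
              ┃2024-01-15 00:00:17.816 [INF┠───
              ┃2024-01-15 00:00:21.455 [INF┃$ e
              ┃2024-01-15 00:00:23.717 [WAR┃don
              ┗━━━━━━━━━━━━━━━━━━━━━━━━━━━━┃$ l
                                           ┃drw
                                           ┃drw
                                           ┃-rw
                                           ┃$ g
                                           ┃On 


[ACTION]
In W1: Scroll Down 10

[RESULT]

          ┃├───┼───┼───┼───┤    ┃              
          ┃│ 1 │ 2 │ 3 │ - │    ┃              
          ┃├───┼───┼───┼───┤    ┃              
          ┃│ 0 │ . │ = │ + │    ┃              
          ┃├──┏━━━━━━━━━━━━━━━━━━━━━━━━━━━━━━━━
          ┃│ C┃ FileEditor                     
          ┗━━━┠────────────────────────────────
              ┃2024-01-15 00:00:08.928 [INFO] a
              ┃2024-01-15 00:00:09.462 [DEBUG] 
              ┃2024-01-15 00:00:11.874 [INFO] c
              ┃2024-01-15 00:00:13.099 [INFO] c
              ┃2024-01-15 00:00:17.816 [INFO] h
              ┃2024-01-15 00:00:21.455 [INFO] w
              ┃2024-01-15 00:00:23.717 [WAR┏━━━
              ┃2024-01-15 00:00:24.709 [WAR┃ Te
              ┃2024-01-15 00:00:27.772 [INF┠───
              ┃2024-01-15 00:00:31.703 [WAR┃$ e
              ┃2024-01-15 00:00:36.302 [INF┃don
              ┗━━━━━━━━━━━━━━━━━━━━━━━━━━━━┃$ l
                                           ┃drw
                                           ┃drw
                                           ┃-rw
                                           ┃$ g
                                           ┃On 


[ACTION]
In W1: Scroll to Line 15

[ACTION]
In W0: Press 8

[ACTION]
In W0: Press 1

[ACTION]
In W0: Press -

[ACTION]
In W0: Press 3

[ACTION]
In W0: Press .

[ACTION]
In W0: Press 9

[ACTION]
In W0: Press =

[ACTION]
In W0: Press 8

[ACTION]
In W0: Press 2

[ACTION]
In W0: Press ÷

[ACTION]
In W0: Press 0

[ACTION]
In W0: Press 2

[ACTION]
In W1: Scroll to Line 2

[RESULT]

          ┃├───┼───┼───┼───┤    ┃              
          ┃│ 1 │ 2 │ 3 │ - │    ┃              
          ┃├───┼───┼───┼───┤    ┃              
          ┃│ 0 │ . │ = │ + │    ┃              
          ┃├──┏━━━━━━━━━━━━━━━━━━━━━━━━━━━━━━━━
          ┃│ C┃ FileEditor                     
          ┗━━━┠────────────────────────────────
              ┃2024-01-15 00:00:02.581 [INFO] q
              ┃2024-01-15 00:00:02.612 [INFO] a
              ┃2024-01-15 00:00:06.427 [INFO] d
              ┃2024-01-15 00:00:08.928 [INFO] a
              ┃2024-01-15 00:00:09.462 [DEBUG] 
              ┃2024-01-15 00:00:11.874 [INFO] c
              ┃2024-01-15 00:00:13.099 [INF┏━━━
              ┃2024-01-15 00:00:17.816 [INF┃ Te
              ┃2024-01-15 00:00:21.455 [INF┠───
              ┃2024-01-15 00:00:23.717 [WAR┃$ e
              ┃2024-01-15 00:00:24.709 [WAR┃don
              ┗━━━━━━━━━━━━━━━━━━━━━━━━━━━━┃$ l
                                           ┃drw
                                           ┃drw
                                           ┃-rw
                                           ┃$ g
                                           ┃On 


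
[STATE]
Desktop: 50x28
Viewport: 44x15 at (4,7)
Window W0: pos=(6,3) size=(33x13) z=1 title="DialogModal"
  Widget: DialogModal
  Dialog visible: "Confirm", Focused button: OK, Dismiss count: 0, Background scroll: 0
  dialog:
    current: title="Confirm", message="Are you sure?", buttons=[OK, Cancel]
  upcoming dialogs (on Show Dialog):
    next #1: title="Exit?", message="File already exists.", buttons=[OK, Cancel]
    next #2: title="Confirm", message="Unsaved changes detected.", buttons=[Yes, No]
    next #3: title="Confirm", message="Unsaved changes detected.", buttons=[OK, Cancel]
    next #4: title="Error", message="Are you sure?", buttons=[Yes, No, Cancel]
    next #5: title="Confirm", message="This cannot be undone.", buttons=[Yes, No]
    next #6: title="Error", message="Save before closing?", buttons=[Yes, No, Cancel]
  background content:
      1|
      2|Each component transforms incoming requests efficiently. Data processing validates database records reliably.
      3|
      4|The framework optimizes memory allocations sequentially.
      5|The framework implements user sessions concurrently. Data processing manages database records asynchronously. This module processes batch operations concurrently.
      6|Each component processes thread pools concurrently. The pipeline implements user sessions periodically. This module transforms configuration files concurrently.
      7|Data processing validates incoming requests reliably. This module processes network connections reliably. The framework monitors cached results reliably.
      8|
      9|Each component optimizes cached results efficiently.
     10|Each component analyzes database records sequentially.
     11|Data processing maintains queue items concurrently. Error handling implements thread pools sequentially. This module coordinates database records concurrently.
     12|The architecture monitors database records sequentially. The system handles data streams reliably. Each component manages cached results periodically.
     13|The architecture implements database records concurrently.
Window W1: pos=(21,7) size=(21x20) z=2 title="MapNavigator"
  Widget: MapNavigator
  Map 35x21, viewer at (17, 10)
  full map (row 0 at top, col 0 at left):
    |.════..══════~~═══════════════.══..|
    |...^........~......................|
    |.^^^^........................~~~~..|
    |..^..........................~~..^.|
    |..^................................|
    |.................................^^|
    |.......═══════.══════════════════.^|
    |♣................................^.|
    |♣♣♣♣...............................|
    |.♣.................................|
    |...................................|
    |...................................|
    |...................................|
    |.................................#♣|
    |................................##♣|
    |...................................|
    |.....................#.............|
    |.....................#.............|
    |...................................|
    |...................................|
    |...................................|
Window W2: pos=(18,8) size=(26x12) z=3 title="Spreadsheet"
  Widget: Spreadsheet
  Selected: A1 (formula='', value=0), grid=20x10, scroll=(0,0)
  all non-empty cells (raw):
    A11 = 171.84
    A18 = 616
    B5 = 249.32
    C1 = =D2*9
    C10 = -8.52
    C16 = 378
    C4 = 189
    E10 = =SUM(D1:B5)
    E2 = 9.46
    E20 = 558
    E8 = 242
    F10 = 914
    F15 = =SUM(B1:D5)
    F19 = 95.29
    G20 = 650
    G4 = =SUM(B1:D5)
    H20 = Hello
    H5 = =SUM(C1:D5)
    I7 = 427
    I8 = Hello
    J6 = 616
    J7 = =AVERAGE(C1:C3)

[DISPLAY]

  ┃Each component┏━━━━━━━━━━━━━━━━━━━┓      
  ┃       ┌───┏━━━━━━━━━━━━━━━━━━━━━━━━┓    
  ┃The fra│   ┃ Spreadsheet            ┃    
  ┃The fra│ Ar┠────────────────────────┨    
  ┃Each co│ [O┃A1:                     ┃    
  ┃Data pr└───┃       A       B       C┃    
  ┃           ┃------------------------┃    
  ┃Each compon┃  1      [0]       0    ┃    
  ┗━━━━━━━━━━━┃  2        0       0    ┃    
              ┃  3        0       0    ┃    
              ┃  4        0       0    ┃    
              ┃  5        0  249.32    ┃    
              ┗━━━━━━━━━━━━━━━━━━━━━━━━┛    
                 ┃...................┃      
                 ┃...................┃      


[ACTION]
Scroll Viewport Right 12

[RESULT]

┃Each component┏━━━━━━━━━━━━━━━━━━━┓        
┃       ┌───┏━━━━━━━━━━━━━━━━━━━━━━━━┓      
┃The fra│   ┃ Spreadsheet            ┃      
┃The fra│ Ar┠────────────────────────┨      
┃Each co│ [O┃A1:                     ┃      
┃Data pr└───┃       A       B       C┃      
┃           ┃------------------------┃      
┃Each compon┃  1      [0]       0    ┃      
┗━━━━━━━━━━━┃  2        0       0    ┃      
            ┃  3        0       0    ┃      
            ┃  4        0       0    ┃      
            ┃  5        0  249.32    ┃      
            ┗━━━━━━━━━━━━━━━━━━━━━━━━┛      
               ┃...................┃        
               ┃...................┃        


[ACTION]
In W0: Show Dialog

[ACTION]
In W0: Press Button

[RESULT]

┃Each component┏━━━━━━━━━━━━━━━━━━━┓        
┃           ┏━━━━━━━━━━━━━━━━━━━━━━━━┓      
┃The framewo┃ Spreadsheet            ┃      
┃The framewo┠────────────────────────┨      
┃Each compon┃A1:                     ┃      
┃Data proces┃       A       B       C┃      
┃           ┃------------------------┃      
┃Each compon┃  1      [0]       0    ┃      
┗━━━━━━━━━━━┃  2        0       0    ┃      
            ┃  3        0       0    ┃      
            ┃  4        0       0    ┃      
            ┃  5        0  249.32    ┃      
            ┗━━━━━━━━━━━━━━━━━━━━━━━━┛      
               ┃...................┃        
               ┃...................┃        


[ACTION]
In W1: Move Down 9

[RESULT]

┃Each component┏━━━━━━━━━━━━━━━━━━━┓        
┃           ┏━━━━━━━━━━━━━━━━━━━━━━━━┓      
┃The framewo┃ Spreadsheet            ┃      
┃The framewo┠────────────────────────┨      
┃Each compon┃A1:                     ┃      
┃Data proces┃       A       B       C┃      
┃           ┃------------------------┃      
┃Each compon┃  1      [0]       0    ┃      
┗━━━━━━━━━━━┃  2        0       0    ┃      
            ┃  3        0       0    ┃      
            ┃  4        0       0    ┃      
            ┃  5        0  249.32    ┃      
            ┗━━━━━━━━━━━━━━━━━━━━━━━━┛      
               ┃                   ┃        
               ┃                   ┃        


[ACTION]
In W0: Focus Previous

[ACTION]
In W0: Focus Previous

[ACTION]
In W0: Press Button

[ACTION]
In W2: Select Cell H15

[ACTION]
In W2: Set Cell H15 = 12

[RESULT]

┃Each component┏━━━━━━━━━━━━━━━━━━━┓        
┃           ┏━━━━━━━━━━━━━━━━━━━━━━━━┓      
┃The framewo┃ Spreadsheet            ┃      
┃The framewo┠────────────────────────┨      
┃Each compon┃H15: 12                 ┃      
┃Data proces┃       A       B       C┃      
┃           ┃------------------------┃      
┃Each compon┃  1        0       0    ┃      
┗━━━━━━━━━━━┃  2        0       0    ┃      
            ┃  3        0       0    ┃      
            ┃  4        0       0    ┃      
            ┃  5        0  249.32    ┃      
            ┗━━━━━━━━━━━━━━━━━━━━━━━━┛      
               ┃                   ┃        
               ┃                   ┃        


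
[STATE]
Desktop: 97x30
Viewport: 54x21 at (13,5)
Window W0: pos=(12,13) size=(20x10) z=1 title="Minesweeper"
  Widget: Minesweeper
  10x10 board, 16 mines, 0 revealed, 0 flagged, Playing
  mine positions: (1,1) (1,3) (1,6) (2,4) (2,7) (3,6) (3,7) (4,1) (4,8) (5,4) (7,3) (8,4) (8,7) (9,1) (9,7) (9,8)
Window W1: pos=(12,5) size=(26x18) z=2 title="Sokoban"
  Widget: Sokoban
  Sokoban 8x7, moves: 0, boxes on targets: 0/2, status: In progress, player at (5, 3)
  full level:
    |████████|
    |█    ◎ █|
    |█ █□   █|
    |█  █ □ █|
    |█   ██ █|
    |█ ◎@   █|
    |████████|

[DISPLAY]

━━━━━━━━━━━━━━━━━━━━━━━━┓                             
 Sokoban                ┃                             
────────────────────────┨                             
████████                ┃                             
█    ◎ █                ┃                             
█ █□   █                ┃                             
█  █ □ █                ┃                             
█   ██ █                ┃                             
█ ◎@   █                ┃                             
████████                ┃                             
Moves: 0  0/2           ┃                             
                        ┃                             
                        ┃                             
                        ┃                             
                        ┃                             
                        ┃                             
                        ┃                             
━━━━━━━━━━━━━━━━━━━━━━━━┛                             
                                                      
                                                      
                                                      


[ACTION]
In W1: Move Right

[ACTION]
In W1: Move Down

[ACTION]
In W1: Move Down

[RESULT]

━━━━━━━━━━━━━━━━━━━━━━━━┓                             
 Sokoban                ┃                             
────────────────────────┨                             
████████                ┃                             
█    ◎ █                ┃                             
█ █□   █                ┃                             
█  █ □ █                ┃                             
█   ██ █                ┃                             
█ ◎ @  █                ┃                             
████████                ┃                             
Moves: 1  0/2           ┃                             
                        ┃                             
                        ┃                             
                        ┃                             
                        ┃                             
                        ┃                             
                        ┃                             
━━━━━━━━━━━━━━━━━━━━━━━━┛                             
                                                      
                                                      
                                                      


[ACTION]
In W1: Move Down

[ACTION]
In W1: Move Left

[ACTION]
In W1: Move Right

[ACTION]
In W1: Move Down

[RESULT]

━━━━━━━━━━━━━━━━━━━━━━━━┓                             
 Sokoban                ┃                             
────────────────────────┨                             
████████                ┃                             
█    ◎ █                ┃                             
█ █□   █                ┃                             
█  █ □ █                ┃                             
█   ██ █                ┃                             
█ ◎ @  █                ┃                             
████████                ┃                             
Moves: 3  0/2           ┃                             
                        ┃                             
                        ┃                             
                        ┃                             
                        ┃                             
                        ┃                             
                        ┃                             
━━━━━━━━━━━━━━━━━━━━━━━━┛                             
                                                      
                                                      
                                                      
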